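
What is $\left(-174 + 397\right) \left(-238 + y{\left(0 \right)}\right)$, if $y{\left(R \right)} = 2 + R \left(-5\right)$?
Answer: $-52628$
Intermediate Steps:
$y{\left(R \right)} = 2 - 5 R$
$\left(-174 + 397\right) \left(-238 + y{\left(0 \right)}\right) = \left(-174 + 397\right) \left(-238 + \left(2 - 0\right)\right) = 223 \left(-238 + \left(2 + 0\right)\right) = 223 \left(-238 + 2\right) = 223 \left(-236\right) = -52628$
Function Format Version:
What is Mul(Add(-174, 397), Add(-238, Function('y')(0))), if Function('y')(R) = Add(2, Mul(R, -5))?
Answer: -52628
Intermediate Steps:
Function('y')(R) = Add(2, Mul(-5, R))
Mul(Add(-174, 397), Add(-238, Function('y')(0))) = Mul(Add(-174, 397), Add(-238, Add(2, Mul(-5, 0)))) = Mul(223, Add(-238, Add(2, 0))) = Mul(223, Add(-238, 2)) = Mul(223, -236) = -52628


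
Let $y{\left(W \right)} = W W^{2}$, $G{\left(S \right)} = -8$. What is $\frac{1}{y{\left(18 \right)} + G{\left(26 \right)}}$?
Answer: $\frac{1}{5824} \approx 0.0001717$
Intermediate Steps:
$y{\left(W \right)} = W^{3}$
$\frac{1}{y{\left(18 \right)} + G{\left(26 \right)}} = \frac{1}{18^{3} - 8} = \frac{1}{5832 - 8} = \frac{1}{5824}$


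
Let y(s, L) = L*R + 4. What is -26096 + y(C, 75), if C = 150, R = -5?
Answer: -26467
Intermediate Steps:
y(s, L) = 4 - 5*L (y(s, L) = L*(-5) + 4 = -5*L + 4 = 4 - 5*L)
-26096 + y(C, 75) = -26096 + (4 - 5*75) = -26096 + (4 - 375) = -26096 - 371 = -26467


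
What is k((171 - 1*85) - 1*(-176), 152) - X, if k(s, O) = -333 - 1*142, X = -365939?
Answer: 365464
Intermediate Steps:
k(s, O) = -475 (k(s, O) = -333 - 142 = -475)
k((171 - 1*85) - 1*(-176), 152) - X = -475 - 1*(-365939) = -475 + 365939 = 365464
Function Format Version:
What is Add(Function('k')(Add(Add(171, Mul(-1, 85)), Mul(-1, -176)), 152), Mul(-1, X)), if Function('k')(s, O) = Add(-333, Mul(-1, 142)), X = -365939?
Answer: 365464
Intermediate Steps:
Function('k')(s, O) = -475 (Function('k')(s, O) = Add(-333, -142) = -475)
Add(Function('k')(Add(Add(171, Mul(-1, 85)), Mul(-1, -176)), 152), Mul(-1, X)) = Add(-475, Mul(-1, -365939)) = Add(-475, 365939) = 365464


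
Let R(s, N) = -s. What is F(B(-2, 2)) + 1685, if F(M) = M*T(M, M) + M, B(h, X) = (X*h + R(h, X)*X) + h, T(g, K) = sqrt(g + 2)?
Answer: 1683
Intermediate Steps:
T(g, K) = sqrt(2 + g)
B(h, X) = h (B(h, X) = (X*h + (-h)*X) + h = (X*h - X*h) + h = 0 + h = h)
F(M) = M + M*sqrt(2 + M) (F(M) = M*sqrt(2 + M) + M = M + M*sqrt(2 + M))
F(B(-2, 2)) + 1685 = -2*(1 + sqrt(2 - 2)) + 1685 = -2*(1 + sqrt(0)) + 1685 = -2*(1 + 0) + 1685 = -2*1 + 1685 = -2 + 1685 = 1683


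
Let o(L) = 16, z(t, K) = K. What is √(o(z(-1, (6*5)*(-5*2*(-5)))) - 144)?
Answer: 8*I*√2 ≈ 11.314*I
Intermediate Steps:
√(o(z(-1, (6*5)*(-5*2*(-5)))) - 144) = √(16 - 144) = √(-128) = 8*I*√2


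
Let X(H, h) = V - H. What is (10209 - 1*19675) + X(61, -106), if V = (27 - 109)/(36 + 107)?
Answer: -1362443/143 ≈ -9527.6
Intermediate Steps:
V = -82/143 ≈ -0.57343
X(H, h) = -82/143 - H
(10209 - 1*19675) + X(61, -106) = (10209 - 1*19675) + (-82/143 - 1*61) = (10209 - 19675) + (-82/143 - 61) = -9466 - 8805/143 = -1362443/143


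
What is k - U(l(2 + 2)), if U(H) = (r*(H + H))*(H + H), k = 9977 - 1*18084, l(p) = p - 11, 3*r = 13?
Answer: -26869/3 ≈ -8956.3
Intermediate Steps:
r = 13/3 (r = (⅓)*13 = 13/3 ≈ 4.3333)
l(p) = -11 + p
k = -8107 (k = 9977 - 18084 = -8107)
U(H) = 52*H²/3 (U(H) = (13*(H + H)/3)*(H + H) = (13*(2*H)/3)*(2*H) = (26*H/3)*(2*H) = 52*H²/3)
k - U(l(2 + 2)) = -8107 - 52*(-11 + (2 + 2))²/3 = -8107 - 52*(-11 + 4)²/3 = -8107 - 52*(-7)²/3 = -8107 - 52*49/3 = -8107 - 1*2548/3 = -8107 - 2548/3 = -26869/3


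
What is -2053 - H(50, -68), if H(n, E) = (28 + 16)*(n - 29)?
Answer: -2977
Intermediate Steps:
H(n, E) = -1276 + 44*n (H(n, E) = 44*(-29 + n) = -1276 + 44*n)
-2053 - H(50, -68) = -2053 - (-1276 + 44*50) = -2053 - (-1276 + 2200) = -2053 - 1*924 = -2053 - 924 = -2977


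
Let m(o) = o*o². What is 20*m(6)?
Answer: 4320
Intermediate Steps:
m(o) = o³
20*m(6) = 20*6³ = 20*216 = 4320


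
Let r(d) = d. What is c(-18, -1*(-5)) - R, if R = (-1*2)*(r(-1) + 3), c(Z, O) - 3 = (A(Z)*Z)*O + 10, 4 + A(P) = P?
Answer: 1997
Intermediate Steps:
A(P) = -4 + P
c(Z, O) = 13 + O*Z*(-4 + Z) (c(Z, O) = 3 + (((-4 + Z)*Z)*O + 10) = 3 + ((Z*(-4 + Z))*O + 10) = 3 + (O*Z*(-4 + Z) + 10) = 3 + (10 + O*Z*(-4 + Z)) = 13 + O*Z*(-4 + Z))
R = -4 (R = (-1*2)*(-1 + 3) = -2*2 = -4)
c(-18, -1*(-5)) - R = (13 - 1*(-5)*(-18)*(-4 - 18)) - 1*(-4) = (13 + 5*(-18)*(-22)) + 4 = (13 + 1980) + 4 = 1993 + 4 = 1997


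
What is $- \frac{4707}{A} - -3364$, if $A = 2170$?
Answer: $\frac{7295173}{2170} \approx 3361.8$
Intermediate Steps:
$- \frac{4707}{A} - -3364 = - \frac{4707}{2170} - -3364 = \left(-4707\right) \frac{1}{2170} + 3364 = - \frac{4707}{2170} + 3364 = \frac{7295173}{2170}$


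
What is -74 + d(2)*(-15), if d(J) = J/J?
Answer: -89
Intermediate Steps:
d(J) = 1
-74 + d(2)*(-15) = -74 + 1*(-15) = -74 - 15 = -89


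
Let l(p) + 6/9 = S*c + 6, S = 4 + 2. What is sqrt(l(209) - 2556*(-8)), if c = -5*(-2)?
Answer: 2*sqrt(46155)/3 ≈ 143.22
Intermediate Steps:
S = 6
c = 10
l(p) = 196/3 (l(p) = -2/3 + (6*10 + 6) = -2/3 + (60 + 6) = -2/3 + 66 = 196/3)
sqrt(l(209) - 2556*(-8)) = sqrt(196/3 - 2556*(-8)) = sqrt(196/3 + 20448) = sqrt(61540/3) = 2*sqrt(46155)/3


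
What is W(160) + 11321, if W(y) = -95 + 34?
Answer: 11260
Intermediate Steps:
W(y) = -61
W(160) + 11321 = -61 + 11321 = 11260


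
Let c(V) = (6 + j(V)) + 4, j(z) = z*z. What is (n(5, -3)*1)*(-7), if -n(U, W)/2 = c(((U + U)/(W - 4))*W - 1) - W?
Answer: 2332/7 ≈ 333.14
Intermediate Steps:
j(z) = z²
c(V) = 10 + V² (c(V) = (6 + V²) + 4 = 10 + V²)
n(U, W) = -20 - 2*(-1 + 2*U*W/(-4 + W))² + 2*W (n(U, W) = -2*((10 + (((U + U)/(W - 4))*W - 1)²) - W) = -2*((10 + (((2*U)/(-4 + W))*W - 1)²) - W) = -2*((10 + ((2*U/(-4 + W))*W - 1)²) - W) = -2*((10 + (2*U*W/(-4 + W) - 1)²) - W) = -2*((10 + (-1 + 2*U*W/(-4 + W))²) - W) = -2*(10 + (-1 + 2*U*W/(-4 + W))² - W) = -20 - 2*(-1 + 2*U*W/(-4 + W))² + 2*W)
(n(5, -3)*1)*(-7) = ((-20 + 2*(-3) - 2*(4 - 1*(-3) + 2*5*(-3))²/(-4 - 3)²)*1)*(-7) = ((-20 - 6 - 2*(4 + 3 - 30)²/(-7)²)*1)*(-7) = ((-20 - 6 - 2*1/49*(-23)²)*1)*(-7) = ((-20 - 6 - 2*1/49*529)*1)*(-7) = ((-20 - 6 - 1058/49)*1)*(-7) = -2332/49*1*(-7) = -2332/49*(-7) = 2332/7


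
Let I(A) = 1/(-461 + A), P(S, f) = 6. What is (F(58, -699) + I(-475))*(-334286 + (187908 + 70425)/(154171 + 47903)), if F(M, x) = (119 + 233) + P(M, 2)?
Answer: -7545070300069099/63047088 ≈ -1.1967e+8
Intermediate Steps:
F(M, x) = 358 (F(M, x) = (119 + 233) + 6 = 352 + 6 = 358)
(F(58, -699) + I(-475))*(-334286 + (187908 + 70425)/(154171 + 47903)) = (358 + 1/(-461 - 475))*(-334286 + (187908 + 70425)/(154171 + 47903)) = (358 + 1/(-936))*(-334286 + 258333/202074) = (358 - 1/936)*(-334286 + 258333*(1/202074)) = 335087*(-334286 + 86111/67358)/936 = (335087/936)*(-22516750277/67358) = -7545070300069099/63047088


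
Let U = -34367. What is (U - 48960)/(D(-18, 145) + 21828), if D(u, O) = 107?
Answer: -83327/21935 ≈ -3.7988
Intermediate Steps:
(U - 48960)/(D(-18, 145) + 21828) = (-34367 - 48960)/(107 + 21828) = -83327/21935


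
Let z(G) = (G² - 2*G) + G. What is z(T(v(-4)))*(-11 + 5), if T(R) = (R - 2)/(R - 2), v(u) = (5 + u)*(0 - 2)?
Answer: 0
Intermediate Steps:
v(u) = -10 - 2*u (v(u) = (5 + u)*(-2) = -10 - 2*u)
T(R) = 1 (T(R) = (-2 + R)/(-2 + R) = 1)
z(G) = G² - G
z(T(v(-4)))*(-11 + 5) = (1*(-1 + 1))*(-11 + 5) = (1*0)*(-6) = 0*(-6) = 0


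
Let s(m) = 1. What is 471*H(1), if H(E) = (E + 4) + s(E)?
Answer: 2826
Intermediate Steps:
H(E) = 5 + E (H(E) = (E + 4) + 1 = (4 + E) + 1 = 5 + E)
471*H(1) = 471*(5 + 1) = 471*6 = 2826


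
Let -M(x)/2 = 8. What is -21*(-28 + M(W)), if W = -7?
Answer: 924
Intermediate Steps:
M(x) = -16 (M(x) = -2*8 = -16)
-21*(-28 + M(W)) = -21*(-28 - 16) = -21*(-44) = 924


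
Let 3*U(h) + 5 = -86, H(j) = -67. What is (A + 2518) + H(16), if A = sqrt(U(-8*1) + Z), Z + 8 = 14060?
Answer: 2451 + sqrt(126195)/3 ≈ 2569.4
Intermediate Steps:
U(h) = -91/3 (U(h) = -5/3 + (1/3)*(-86) = -5/3 - 86/3 = -91/3)
Z = 14052 (Z = -8 + 14060 = 14052)
A = sqrt(126195)/3 (A = sqrt(-91/3 + 14052) = sqrt(42065/3) = sqrt(126195)/3 ≈ 118.41)
(A + 2518) + H(16) = (sqrt(126195)/3 + 2518) - 67 = (2518 + sqrt(126195)/3) - 67 = 2451 + sqrt(126195)/3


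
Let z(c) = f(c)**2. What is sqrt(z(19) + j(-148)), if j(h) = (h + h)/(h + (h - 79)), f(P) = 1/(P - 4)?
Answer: sqrt(4465)/75 ≈ 0.89094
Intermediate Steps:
f(P) = 1/(-4 + P)
j(h) = 2*h/(-79 + 2*h) (j(h) = (2*h)/(h + (-79 + h)) = (2*h)/(-79 + 2*h) = 2*h/(-79 + 2*h))
z(c) = (-4 + c)**(-2) (z(c) = (1/(-4 + c))**2 = (-4 + c)**(-2))
sqrt(z(19) + j(-148)) = sqrt((-4 + 19)**(-2) + 2*(-148)/(-79 + 2*(-148))) = sqrt(15**(-2) + 2*(-148)/(-79 - 296)) = sqrt(1/225 + 2*(-148)/(-375)) = sqrt(1/225 + 2*(-148)*(-1/375)) = sqrt(1/225 + 296/375) = sqrt(893/1125) = sqrt(4465)/75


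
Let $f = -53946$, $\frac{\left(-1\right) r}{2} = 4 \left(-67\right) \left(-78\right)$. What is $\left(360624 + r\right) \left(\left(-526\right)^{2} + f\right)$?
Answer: $71009887680$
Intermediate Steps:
$r = -41808$ ($r = - 2 \cdot 4 \left(-67\right) \left(-78\right) = - 2 \left(\left(-268\right) \left(-78\right)\right) = \left(-2\right) 20904 = -41808$)
$\left(360624 + r\right) \left(\left(-526\right)^{2} + f\right) = \left(360624 - 41808\right) \left(\left(-526\right)^{2} - 53946\right) = 318816 \left(276676 - 53946\right) = 318816 \cdot 222730 = 71009887680$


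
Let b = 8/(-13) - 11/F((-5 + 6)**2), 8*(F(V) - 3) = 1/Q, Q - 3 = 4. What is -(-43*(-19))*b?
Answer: 588240/169 ≈ 3480.7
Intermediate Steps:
Q = 7 (Q = 3 + 4 = 7)
F(V) = 169/56 (F(V) = 3 + (1/8)/7 = 3 + (1/8)*(1/7) = 3 + 1/56 = 169/56)
b = -720/169 (b = 8/(-13) - 11/169/56 = 8*(-1/13) - 11*56/169 = -8/13 - 616/169 = -720/169 ≈ -4.2604)
-(-43*(-19))*b = -(-43*(-19))*(-720)/169 = -817*(-720)/169 = -1*(-588240/169) = 588240/169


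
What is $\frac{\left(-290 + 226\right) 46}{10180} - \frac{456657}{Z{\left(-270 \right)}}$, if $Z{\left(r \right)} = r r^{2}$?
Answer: $- \frac{888299729}{3339549000} \approx -0.26599$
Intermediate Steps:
$Z{\left(r \right)} = r^{3}$
$\frac{\left(-290 + 226\right) 46}{10180} - \frac{456657}{Z{\left(-270 \right)}} = \frac{\left(-290 + 226\right) 46}{10180} - \frac{456657}{\left(-270\right)^{3}} = \left(-64\right) 46 \cdot \frac{1}{10180} - \frac{456657}{-19683000} = \left(-2944\right) \frac{1}{10180} - - \frac{152219}{6561000} = - \frac{736}{2545} + \frac{152219}{6561000} = - \frac{888299729}{3339549000}$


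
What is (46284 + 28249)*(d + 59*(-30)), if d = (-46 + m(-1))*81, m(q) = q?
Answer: -415670541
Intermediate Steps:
d = -3807 (d = (-46 - 1)*81 = -47*81 = -3807)
(46284 + 28249)*(d + 59*(-30)) = (46284 + 28249)*(-3807 + 59*(-30)) = 74533*(-3807 - 1770) = 74533*(-5577) = -415670541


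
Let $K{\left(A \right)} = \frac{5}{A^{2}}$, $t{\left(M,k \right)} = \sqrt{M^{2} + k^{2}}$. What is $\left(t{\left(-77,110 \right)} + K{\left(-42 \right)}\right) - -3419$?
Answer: $\frac{6031121}{1764} + 11 \sqrt{149} \approx 3553.3$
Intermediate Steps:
$K{\left(A \right)} = \frac{5}{A^{2}}$
$\left(t{\left(-77,110 \right)} + K{\left(-42 \right)}\right) - -3419 = \left(\sqrt{\left(-77\right)^{2} + 110^{2}} + \frac{5}{1764}\right) - -3419 = \left(\sqrt{5929 + 12100} + 5 \cdot \frac{1}{1764}\right) + 3419 = \left(\sqrt{18029} + \frac{5}{1764}\right) + 3419 = \left(11 \sqrt{149} + \frac{5}{1764}\right) + 3419 = \left(\frac{5}{1764} + 11 \sqrt{149}\right) + 3419 = \frac{6031121}{1764} + 11 \sqrt{149}$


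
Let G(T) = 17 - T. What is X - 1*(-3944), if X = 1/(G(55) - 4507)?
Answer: 17925479/4545 ≈ 3944.0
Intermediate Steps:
X = -1/4545 (X = 1/((17 - 1*55) - 4507) = 1/((17 - 55) - 4507) = 1/(-38 - 4507) = 1/(-4545) = -1/4545 ≈ -0.00022002)
X - 1*(-3944) = -1/4545 - 1*(-3944) = -1/4545 + 3944 = 17925479/4545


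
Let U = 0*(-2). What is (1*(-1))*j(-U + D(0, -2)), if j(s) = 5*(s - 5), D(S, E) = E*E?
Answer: 5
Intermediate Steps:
D(S, E) = E²
U = 0
j(s) = -25 + 5*s (j(s) = 5*(-5 + s) = -25 + 5*s)
(1*(-1))*j(-U + D(0, -2)) = (1*(-1))*(-25 + 5*(-1*0 + (-2)²)) = -(-25 + 5*(0 + 4)) = -(-25 + 5*4) = -(-25 + 20) = -1*(-5) = 5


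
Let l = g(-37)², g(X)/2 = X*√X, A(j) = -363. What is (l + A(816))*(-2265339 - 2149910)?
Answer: 896185165775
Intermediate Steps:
g(X) = 2*X^(3/2) (g(X) = 2*(X*√X) = 2*X^(3/2))
l = -202612 (l = (2*(-37)^(3/2))² = (2*(-37*I*√37))² = (-74*I*√37)² = -202612)
(l + A(816))*(-2265339 - 2149910) = (-202612 - 363)*(-2265339 - 2149910) = -202975*(-4415249) = 896185165775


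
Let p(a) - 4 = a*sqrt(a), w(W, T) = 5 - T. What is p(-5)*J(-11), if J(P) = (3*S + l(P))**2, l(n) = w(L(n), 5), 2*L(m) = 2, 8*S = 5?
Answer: 225/16 - 1125*I*sqrt(5)/64 ≈ 14.063 - 39.306*I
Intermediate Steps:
S = 5/8 (S = (1/8)*5 = 5/8 ≈ 0.62500)
L(m) = 1 (L(m) = (1/2)*2 = 1)
p(a) = 4 + a**(3/2) (p(a) = 4 + a*sqrt(a) = 4 + a**(3/2))
l(n) = 0 (l(n) = 5 - 1*5 = 5 - 5 = 0)
J(P) = 225/64 (J(P) = (3*(5/8) + 0)**2 = (15/8 + 0)**2 = (15/8)**2 = 225/64)
p(-5)*J(-11) = (4 + (-5)**(3/2))*(225/64) = (4 - 5*I*sqrt(5))*(225/64) = 225/16 - 1125*I*sqrt(5)/64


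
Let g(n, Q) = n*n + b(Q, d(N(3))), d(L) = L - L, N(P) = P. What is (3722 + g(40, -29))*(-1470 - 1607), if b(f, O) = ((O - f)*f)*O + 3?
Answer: -16385025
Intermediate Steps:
d(L) = 0
b(f, O) = 3 + O*f*(O - f) (b(f, O) = (f*(O - f))*O + 3 = O*f*(O - f) + 3 = 3 + O*f*(O - f))
g(n, Q) = 3 + n² (g(n, Q) = n*n + (3 + Q*0² - 1*0*Q²) = n² + (3 + Q*0 + 0) = n² + (3 + 0 + 0) = n² + 3 = 3 + n²)
(3722 + g(40, -29))*(-1470 - 1607) = (3722 + (3 + 40²))*(-1470 - 1607) = (3722 + (3 + 1600))*(-3077) = (3722 + 1603)*(-3077) = 5325*(-3077) = -16385025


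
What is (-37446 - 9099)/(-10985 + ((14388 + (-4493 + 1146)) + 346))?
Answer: -15515/134 ≈ -115.78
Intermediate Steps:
(-37446 - 9099)/(-10985 + ((14388 + (-4493 + 1146)) + 346)) = -46545/(-10985 + ((14388 - 3347) + 346)) = -46545/(-10985 + (11041 + 346)) = -46545/(-10985 + 11387) = -46545/402 = -46545*1/402 = -15515/134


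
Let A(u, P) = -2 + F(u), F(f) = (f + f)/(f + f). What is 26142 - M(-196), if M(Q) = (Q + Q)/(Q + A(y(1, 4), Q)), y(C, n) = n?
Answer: 5149582/197 ≈ 26140.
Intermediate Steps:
F(f) = 1 (F(f) = (2*f)/((2*f)) = (2*f)*(1/(2*f)) = 1)
A(u, P) = -1 (A(u, P) = -2 + 1 = -1)
M(Q) = 2*Q/(-1 + Q) (M(Q) = (Q + Q)/(Q - 1) = (2*Q)/(-1 + Q) = 2*Q/(-1 + Q))
26142 - M(-196) = 26142 - 2*(-196)/(-1 - 196) = 26142 - 2*(-196)/(-197) = 26142 - 2*(-196)*(-1)/197 = 26142 - 1*392/197 = 26142 - 392/197 = 5149582/197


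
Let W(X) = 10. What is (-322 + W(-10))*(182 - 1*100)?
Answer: -25584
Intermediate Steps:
(-322 + W(-10))*(182 - 1*100) = (-322 + 10)*(182 - 1*100) = -312*(182 - 100) = -312*82 = -25584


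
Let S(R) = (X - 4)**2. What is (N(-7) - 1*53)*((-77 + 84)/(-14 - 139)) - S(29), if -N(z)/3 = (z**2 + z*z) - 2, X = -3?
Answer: -5110/153 ≈ -33.399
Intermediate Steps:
N(z) = 6 - 6*z**2 (N(z) = -3*((z**2 + z*z) - 2) = -3*((z**2 + z**2) - 2) = -3*(2*z**2 - 2) = -3*(-2 + 2*z**2) = 6 - 6*z**2)
S(R) = 49 (S(R) = (-3 - 4)**2 = (-7)**2 = 49)
(N(-7) - 1*53)*((-77 + 84)/(-14 - 139)) - S(29) = ((6 - 6*(-7)**2) - 1*53)*((-77 + 84)/(-14 - 139)) - 1*49 = ((6 - 6*49) - 53)*(7/(-153)) - 49 = ((6 - 294) - 53)*(7*(-1/153)) - 49 = (-288 - 53)*(-7/153) - 49 = -341*(-7/153) - 49 = 2387/153 - 49 = -5110/153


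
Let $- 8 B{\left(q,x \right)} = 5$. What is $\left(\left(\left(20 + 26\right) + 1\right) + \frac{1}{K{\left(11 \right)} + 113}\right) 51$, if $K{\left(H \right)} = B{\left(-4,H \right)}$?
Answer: $\frac{2155311}{899} \approx 2397.5$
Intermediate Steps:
$B{\left(q,x \right)} = - \frac{5}{8}$ ($B{\left(q,x \right)} = \left(- \frac{1}{8}\right) 5 = - \frac{5}{8}$)
$K{\left(H \right)} = - \frac{5}{8}$
$\left(\left(\left(20 + 26\right) + 1\right) + \frac{1}{K{\left(11 \right)} + 113}\right) 51 = \left(\left(\left(20 + 26\right) + 1\right) + \frac{1}{- \frac{5}{8} + 113}\right) 51 = \left(\left(46 + 1\right) + \frac{1}{\frac{899}{8}}\right) 51 = \left(47 + \frac{8}{899}\right) 51 = \frac{42261}{899} \cdot 51 = \frac{2155311}{899}$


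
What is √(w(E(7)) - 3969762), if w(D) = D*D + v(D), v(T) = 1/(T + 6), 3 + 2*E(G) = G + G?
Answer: I*√8399952199/46 ≈ 1992.4*I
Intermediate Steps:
E(G) = -3/2 + G (E(G) = -3/2 + (G + G)/2 = -3/2 + (2*G)/2 = -3/2 + G)
v(T) = 1/(6 + T)
w(D) = D² + 1/(6 + D) (w(D) = D*D + 1/(6 + D) = D² + 1/(6 + D))
√(w(E(7)) - 3969762) = √((1 + (-3/2 + 7)²*(6 + (-3/2 + 7)))/(6 + (-3/2 + 7)) - 3969762) = √((1 + (11/2)²*(6 + 11/2))/(6 + 11/2) - 3969762) = √((1 + (121/4)*(23/2))/(23/2) - 3969762) = √(2*(1 + 2783/8)/23 - 3969762) = √((2/23)*(2791/8) - 3969762) = √(2791/92 - 3969762) = √(-365215313/92) = I*√8399952199/46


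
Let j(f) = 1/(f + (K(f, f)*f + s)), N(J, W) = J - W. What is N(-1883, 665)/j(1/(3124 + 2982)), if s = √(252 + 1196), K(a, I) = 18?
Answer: -24206/3053 - 5096*√362 ≈ -96966.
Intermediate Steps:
s = 2*√362 (s = √1448 = 2*√362 ≈ 38.053)
j(f) = 1/(2*√362 + 19*f) (j(f) = 1/(f + (18*f + 2*√362)) = 1/(f + (2*√362 + 18*f)) = 1/(2*√362 + 19*f))
N(-1883, 665)/j(1/(3124 + 2982)) = (-1883 - 1*665)/(1/(2*√362 + 19/(3124 + 2982))) = (-1883 - 665)/(1/(2*√362 + 19/6106)) = -(24206/3053 + 5096*√362) = -2548*(19/6106 + 2*√362) = -24206/3053 - 5096*√362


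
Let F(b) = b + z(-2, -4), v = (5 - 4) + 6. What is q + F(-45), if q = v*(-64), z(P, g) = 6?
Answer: -487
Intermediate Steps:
v = 7 (v = 1 + 6 = 7)
q = -448 (q = 7*(-64) = -448)
F(b) = 6 + b (F(b) = b + 6 = 6 + b)
q + F(-45) = -448 + (6 - 45) = -448 - 39 = -487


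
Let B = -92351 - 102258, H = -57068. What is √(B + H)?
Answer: I*√251677 ≈ 501.67*I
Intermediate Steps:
B = -194609
√(B + H) = √(-194609 - 57068) = √(-251677) = I*√251677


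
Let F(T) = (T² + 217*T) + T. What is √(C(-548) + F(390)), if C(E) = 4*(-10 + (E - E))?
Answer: 2*√59270 ≈ 486.91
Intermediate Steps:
F(T) = T² + 218*T
C(E) = -40 (C(E) = 4*(-10 + 0) = 4*(-10) = -40)
√(C(-548) + F(390)) = √(-40 + 390*(218 + 390)) = √(-40 + 390*608) = √(-40 + 237120) = √237080 = 2*√59270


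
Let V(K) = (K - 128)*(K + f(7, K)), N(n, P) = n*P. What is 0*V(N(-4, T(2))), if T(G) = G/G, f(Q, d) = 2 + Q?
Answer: 0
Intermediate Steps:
T(G) = 1
N(n, P) = P*n
V(K) = (-128 + K)*(9 + K) (V(K) = (K - 128)*(K + (2 + 7)) = (-128 + K)*(K + 9) = (-128 + K)*(9 + K))
0*V(N(-4, T(2))) = 0*(-1152 + (1*(-4))² - 119*(-4)) = 0*(-1152 + (-4)² - 119*(-4)) = 0*(-1152 + 16 + 476) = 0*(-660) = 0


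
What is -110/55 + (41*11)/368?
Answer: -285/368 ≈ -0.77446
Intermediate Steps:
-110/55 + (41*11)/368 = -110*1/55 + 451*(1/368) = -2 + 451/368 = -285/368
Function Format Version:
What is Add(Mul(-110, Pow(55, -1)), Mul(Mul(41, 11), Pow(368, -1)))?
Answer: Rational(-285, 368) ≈ -0.77446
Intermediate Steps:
Add(Mul(-110, Pow(55, -1)), Mul(Mul(41, 11), Pow(368, -1))) = Add(Mul(-110, Rational(1, 55)), Mul(451, Rational(1, 368))) = Add(-2, Rational(451, 368)) = Rational(-285, 368)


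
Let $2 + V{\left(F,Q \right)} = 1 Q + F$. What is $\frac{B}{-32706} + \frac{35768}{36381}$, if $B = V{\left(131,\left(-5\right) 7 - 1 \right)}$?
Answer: $\frac{129604975}{132208554} \approx 0.98031$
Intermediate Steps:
$V{\left(F,Q \right)} = -2 + F + Q$ ($V{\left(F,Q \right)} = -2 + \left(1 Q + F\right) = -2 + \left(Q + F\right) = -2 + \left(F + Q\right) = -2 + F + Q$)
$B = 93$ ($B = -2 + 131 - 36 = 93$)
$\frac{B}{-32706} + \frac{35768}{36381} = \frac{93}{-32706} + \frac{35768}{36381} = 93 \left(- \frac{1}{32706}\right) + 35768 \cdot \frac{1}{36381} = - \frac{31}{10902} + \frac{35768}{36381} = \frac{129604975}{132208554}$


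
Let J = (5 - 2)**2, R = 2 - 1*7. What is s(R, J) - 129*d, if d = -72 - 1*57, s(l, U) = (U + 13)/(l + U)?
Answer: 33293/2 ≈ 16647.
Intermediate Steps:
R = -5 (R = 2 - 7 = -5)
J = 9 (J = 3**2 = 9)
s(l, U) = (13 + U)/(U + l)
d = -129 (d = -72 - 57 = -129)
s(R, J) - 129*d = (13 + 9)/(9 - 5) - 129*(-129) = 22/4 + 16641 = (1/4)*22 + 16641 = 11/2 + 16641 = 33293/2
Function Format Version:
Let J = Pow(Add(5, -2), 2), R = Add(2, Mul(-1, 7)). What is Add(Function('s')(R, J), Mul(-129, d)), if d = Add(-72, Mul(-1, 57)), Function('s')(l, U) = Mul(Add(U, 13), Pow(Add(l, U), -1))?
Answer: Rational(33293, 2) ≈ 16647.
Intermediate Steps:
R = -5 (R = Add(2, -7) = -5)
J = 9 (J = Pow(3, 2) = 9)
Function('s')(l, U) = Mul(Pow(Add(U, l), -1), Add(13, U)) (Function('s')(l, U) = Mul(Add(13, U), Pow(Add(U, l), -1)) = Mul(Pow(Add(U, l), -1), Add(13, U)))
d = -129 (d = Add(-72, -57) = -129)
Add(Function('s')(R, J), Mul(-129, d)) = Add(Mul(Pow(Add(9, -5), -1), Add(13, 9)), Mul(-129, -129)) = Add(Mul(Pow(4, -1), 22), 16641) = Add(Mul(Rational(1, 4), 22), 16641) = Add(Rational(11, 2), 16641) = Rational(33293, 2)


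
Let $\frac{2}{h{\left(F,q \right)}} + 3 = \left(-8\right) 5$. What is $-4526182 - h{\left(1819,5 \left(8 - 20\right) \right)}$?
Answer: $- \frac{194625824}{43} \approx -4.5262 \cdot 10^{6}$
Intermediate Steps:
$h{\left(F,q \right)} = - \frac{2}{43}$ ($h{\left(F,q \right)} = \frac{2}{-3 - 40} = \frac{2}{-43} = 2 \left(- \frac{1}{43}\right) = - \frac{2}{43}$)
$-4526182 - h{\left(1819,5 \left(8 - 20\right) \right)} = -4526182 - - \frac{2}{43} = -4526182 + \frac{2}{43} = - \frac{194625824}{43}$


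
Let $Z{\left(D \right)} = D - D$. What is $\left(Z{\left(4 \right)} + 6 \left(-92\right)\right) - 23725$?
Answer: $-24277$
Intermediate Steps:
$Z{\left(D \right)} = 0$
$\left(Z{\left(4 \right)} + 6 \left(-92\right)\right) - 23725 = \left(0 + 6 \left(-92\right)\right) - 23725 = \left(0 - 552\right) - 23725 = -552 - 23725 = -24277$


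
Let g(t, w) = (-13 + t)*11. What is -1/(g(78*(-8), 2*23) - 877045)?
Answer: 1/884052 ≈ 1.1312e-6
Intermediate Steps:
g(t, w) = -143 + 11*t
-1/(g(78*(-8), 2*23) - 877045) = -1/((-143 + 11*(78*(-8))) - 877045) = -1/((-143 + 11*(-624)) - 877045) = -1/((-143 - 6864) - 877045) = -1/(-7007 - 877045) = -1/(-884052) = -1*(-1/884052) = 1/884052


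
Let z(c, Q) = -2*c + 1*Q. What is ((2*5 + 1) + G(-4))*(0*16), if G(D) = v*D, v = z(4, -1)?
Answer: 0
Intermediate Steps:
z(c, Q) = Q - 2*c (z(c, Q) = -2*c + Q = Q - 2*c)
v = -9 (v = -1 - 2*4 = -1 - 8 = -9)
G(D) = -9*D
((2*5 + 1) + G(-4))*(0*16) = ((2*5 + 1) - 9*(-4))*(0*16) = ((10 + 1) + 36)*0 = (11 + 36)*0 = 47*0 = 0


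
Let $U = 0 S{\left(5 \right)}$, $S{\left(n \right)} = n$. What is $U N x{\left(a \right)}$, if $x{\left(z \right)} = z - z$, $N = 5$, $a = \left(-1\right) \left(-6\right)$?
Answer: $0$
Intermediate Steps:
$a = 6$
$x{\left(z \right)} = 0$
$U = 0$ ($U = 0 \cdot 5 = 0$)
$U N x{\left(a \right)} = 0 \cdot 5 \cdot 0 = 0 \cdot 0 = 0$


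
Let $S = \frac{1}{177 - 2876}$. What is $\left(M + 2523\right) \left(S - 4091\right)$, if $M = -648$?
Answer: $- \frac{20703018750}{2699} \approx -7.6706 \cdot 10^{6}$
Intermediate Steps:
$S = - \frac{1}{2699}$ ($S = \frac{1}{-2699} = - \frac{1}{2699} \approx -0.00037051$)
$\left(M + 2523\right) \left(S - 4091\right) = \left(-648 + 2523\right) \left(- \frac{1}{2699} - 4091\right) = 1875 \left(- \frac{11041610}{2699}\right) = - \frac{20703018750}{2699}$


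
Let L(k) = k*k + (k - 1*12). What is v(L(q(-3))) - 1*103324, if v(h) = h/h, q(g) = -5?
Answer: -103323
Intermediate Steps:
L(k) = -12 + k + k**2 (L(k) = k**2 + (k - 12) = k**2 + (-12 + k) = -12 + k + k**2)
v(h) = 1
v(L(q(-3))) - 1*103324 = 1 - 1*103324 = 1 - 103324 = -103323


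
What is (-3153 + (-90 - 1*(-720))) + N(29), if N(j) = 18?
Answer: -2505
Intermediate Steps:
(-3153 + (-90 - 1*(-720))) + N(29) = (-3153 + (-90 - 1*(-720))) + 18 = (-3153 + (-90 + 720)) + 18 = (-3153 + 630) + 18 = -2523 + 18 = -2505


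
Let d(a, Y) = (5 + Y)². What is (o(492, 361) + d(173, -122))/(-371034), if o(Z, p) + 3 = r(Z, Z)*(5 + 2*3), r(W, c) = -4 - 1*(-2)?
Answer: -6832/185517 ≈ -0.036827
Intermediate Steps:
r(W, c) = -2 (r(W, c) = -4 + 2 = -2)
o(Z, p) = -25 (o(Z, p) = -3 - 2*(5 + 2*3) = -3 - 2*(5 + 6) = -3 - 2*11 = -3 - 22 = -25)
(o(492, 361) + d(173, -122))/(-371034) = (-25 + (5 - 122)²)/(-371034) = (-25 + (-117)²)*(-1/371034) = (-25 + 13689)*(-1/371034) = 13664*(-1/371034) = -6832/185517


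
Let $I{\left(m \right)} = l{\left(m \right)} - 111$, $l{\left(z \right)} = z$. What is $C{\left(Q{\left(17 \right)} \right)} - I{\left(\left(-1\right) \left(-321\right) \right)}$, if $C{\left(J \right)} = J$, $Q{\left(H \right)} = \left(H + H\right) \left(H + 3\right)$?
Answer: $470$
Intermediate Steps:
$Q{\left(H \right)} = 2 H \left(3 + H\right)$
$I{\left(m \right)} = -111 + m$ ($I{\left(m \right)} = m - 111 = -111 + m$)
$C{\left(Q{\left(17 \right)} \right)} - I{\left(\left(-1\right) \left(-321\right) \right)} = 2 \cdot 17 \left(3 + 17\right) - \left(-111 - -321\right) = 2 \cdot 17 \cdot 20 - \left(-111 + 321\right) = 680 - 210 = 470$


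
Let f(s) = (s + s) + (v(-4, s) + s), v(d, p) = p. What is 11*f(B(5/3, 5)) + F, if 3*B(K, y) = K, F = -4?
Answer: 184/9 ≈ 20.444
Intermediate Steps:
B(K, y) = K/3
f(s) = 4*s (f(s) = (s + s) + (s + s) = 2*s + 2*s = 4*s)
11*f(B(5/3, 5)) + F = 11*(4*((5/3)/3)) - 4 = 11*(4*((5*(⅓))/3)) - 4 = 11*(4*((⅓)*(5/3))) - 4 = 11*(4*(5/9)) - 4 = 11*(20/9) - 4 = 220/9 - 4 = 184/9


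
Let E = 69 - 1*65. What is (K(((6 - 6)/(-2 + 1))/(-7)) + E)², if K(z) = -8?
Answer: 16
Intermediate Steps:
E = 4 (E = 69 - 65 = 4)
(K(((6 - 6)/(-2 + 1))/(-7)) + E)² = (-8 + 4)² = (-4)² = 16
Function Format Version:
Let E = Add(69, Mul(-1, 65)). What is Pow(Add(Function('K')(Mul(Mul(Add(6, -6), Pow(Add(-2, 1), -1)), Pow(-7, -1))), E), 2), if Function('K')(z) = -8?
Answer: 16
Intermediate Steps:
E = 4 (E = Add(69, -65) = 4)
Pow(Add(Function('K')(Mul(Mul(Add(6, -6), Pow(Add(-2, 1), -1)), Pow(-7, -1))), E), 2) = Pow(Add(-8, 4), 2) = Pow(-4, 2) = 16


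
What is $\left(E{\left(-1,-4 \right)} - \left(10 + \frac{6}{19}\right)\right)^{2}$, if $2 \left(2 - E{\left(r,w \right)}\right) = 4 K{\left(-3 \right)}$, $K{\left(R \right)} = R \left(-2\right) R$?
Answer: $\frac{276676}{361} \approx 766.42$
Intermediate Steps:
$K{\left(R \right)} = - 2 R^{2}$ ($K{\left(R \right)} = - 2 R R = - 2 R^{2}$)
$E{\left(r,w \right)} = 38$ ($E{\left(r,w \right)} = 2 - \frac{4 \left(- 2 \left(-3\right)^{2}\right)}{2} = 2 - \frac{4 \left(\left(-2\right) 9\right)}{2} = 2 - \frac{4 \left(-18\right)}{2} = 2 - -36 = 2 + 36 = 38$)
$\left(E{\left(-1,-4 \right)} - \left(10 + \frac{6}{19}\right)\right)^{2} = \left(38 - \left(10 + \frac{6}{19}\right)\right)^{2} = \left(38 - \frac{196}{19}\right)^{2} = \left(\frac{526}{19}\right)^{2} = \frac{276676}{361}$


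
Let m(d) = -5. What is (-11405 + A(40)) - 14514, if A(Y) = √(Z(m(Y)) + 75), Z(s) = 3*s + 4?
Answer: -25911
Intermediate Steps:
Z(s) = 4 + 3*s
A(Y) = 8 (A(Y) = √((4 + 3*(-5)) + 75) = √((4 - 15) + 75) = √(-11 + 75) = √64 = 8)
(-11405 + A(40)) - 14514 = (-11405 + 8) - 14514 = -11397 - 14514 = -25911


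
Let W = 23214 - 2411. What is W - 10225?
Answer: 10578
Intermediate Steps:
W = 20803
W - 10225 = 20803 - 10225 = 10578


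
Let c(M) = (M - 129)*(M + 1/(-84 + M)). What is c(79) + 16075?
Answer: 12135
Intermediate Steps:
c(M) = (-129 + M)*(M + 1/(-84 + M))
c(79) + 16075 = (-129 + 79³ - 213*79² + 10837*79)/(-84 + 79) + 16075 = (-129 + 493039 - 213*6241 + 856123)/(-5) + 16075 = -(-129 + 493039 - 1329333 + 856123)/5 + 16075 = -⅕*19700 + 16075 = -3940 + 16075 = 12135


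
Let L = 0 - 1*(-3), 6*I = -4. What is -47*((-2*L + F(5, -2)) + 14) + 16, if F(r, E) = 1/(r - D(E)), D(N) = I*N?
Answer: -4101/11 ≈ -372.82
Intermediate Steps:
I = -⅔ (I = (⅙)*(-4) = -⅔ ≈ -0.66667)
D(N) = -2*N/3
L = 3 (L = 0 + 3 = 3)
F(r, E) = 1/(r + 2*E/3) (F(r, E) = 1/(r - (-2)*E/3) = 1/(r + 2*E/3))
-47*((-2*L + F(5, -2)) + 14) + 16 = -47*((-2*3 + 3/(2*(-2) + 3*5)) + 14) + 16 = -47*((-6 + 3/(-4 + 15)) + 14) + 16 = -47*((-6 + 3/11) + 14) + 16 = -47*(-63/11 + 14) + 16 = -47*91/11 + 16 = -4277/11 + 16 = -4101/11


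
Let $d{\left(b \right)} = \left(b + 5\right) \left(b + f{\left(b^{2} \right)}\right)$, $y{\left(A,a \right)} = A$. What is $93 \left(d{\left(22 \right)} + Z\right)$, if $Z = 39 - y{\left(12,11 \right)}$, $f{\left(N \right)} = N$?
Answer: $1273077$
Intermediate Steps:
$Z = 27$ ($Z = 39 - 12 = 27$)
$d{\left(b \right)} = \left(5 + b\right) \left(b + b^{2}\right)$ ($d{\left(b \right)} = \left(b + 5\right) \left(b + b^{2}\right) = \left(5 + b\right) \left(b + b^{2}\right)$)
$93 \left(d{\left(22 \right)} + Z\right) = 93 \left(22 \left(5 + 22^{2} + 6 \cdot 22\right) + 27\right) = 93 \left(22 \left(5 + 484 + 132\right) + 27\right) = 93 \left(22 \cdot 621 + 27\right) = 93 \left(13662 + 27\right) = 93 \cdot 13689 = 1273077$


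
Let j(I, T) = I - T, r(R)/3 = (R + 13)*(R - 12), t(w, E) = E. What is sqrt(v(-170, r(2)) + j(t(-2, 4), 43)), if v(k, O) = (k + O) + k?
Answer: I*sqrt(829) ≈ 28.792*I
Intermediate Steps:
r(R) = 3*(-12 + R)*(13 + R) (r(R) = 3*((R + 13)*(R - 12)) = 3*((13 + R)*(-12 + R)) = 3*((-12 + R)*(13 + R)) = 3*(-12 + R)*(13 + R))
v(k, O) = O + 2*k (v(k, O) = (O + k) + k = O + 2*k)
sqrt(v(-170, r(2)) + j(t(-2, 4), 43)) = sqrt(((-468 + 3*2 + 3*2**2) + 2*(-170)) + (4 - 1*43)) = sqrt(((-468 + 6 + 3*4) - 340) + (4 - 43)) = sqrt(((-468 + 6 + 12) - 340) - 39) = sqrt((-450 - 340) - 39) = sqrt(-790 - 39) = sqrt(-829) = I*sqrt(829)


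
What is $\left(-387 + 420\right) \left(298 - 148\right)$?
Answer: $4950$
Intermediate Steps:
$\left(-387 + 420\right) \left(298 - 148\right) = 33 \cdot 150 = 4950$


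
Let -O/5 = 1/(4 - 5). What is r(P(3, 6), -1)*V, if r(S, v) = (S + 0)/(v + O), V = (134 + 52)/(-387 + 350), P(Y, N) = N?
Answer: -279/37 ≈ -7.5405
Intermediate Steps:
O = 5 (O = -5/(4 - 5) = -5/(-1) = -5*(-1) = 5)
V = -186/37 (V = 186/(-37) = 186*(-1/37) = -186/37 ≈ -5.0270)
r(S, v) = S/(5 + v) (r(S, v) = (S + 0)/(v + 5) = S/(5 + v))
r(P(3, 6), -1)*V = (6/(5 - 1))*(-186/37) = (6/4)*(-186/37) = (6*(1/4))*(-186/37) = (3/2)*(-186/37) = -279/37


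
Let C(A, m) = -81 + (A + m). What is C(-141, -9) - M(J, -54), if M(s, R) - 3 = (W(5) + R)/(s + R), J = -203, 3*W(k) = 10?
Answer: -180566/771 ≈ -234.20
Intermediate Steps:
C(A, m) = -81 + A + m
W(k) = 10/3 (W(k) = (⅓)*10 = 10/3)
M(s, R) = 3 + (10/3 + R)/(R + s) (M(s, R) = 3 + (10/3 + R)/(s + R) = 3 + (10/3 + R)/(R + s))
C(-141, -9) - M(J, -54) = (-81 - 141 - 9) - (10/3 + 3*(-203) + 4*(-54))/(-54 - 203) = -231 - (10/3 - 609 - 216)/(-257) = -231 - (-1)*(-2465)/(257*3) = -231 - 1*2465/771 = -231 - 2465/771 = -180566/771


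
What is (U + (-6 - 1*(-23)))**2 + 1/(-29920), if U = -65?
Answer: 68935679/29920 ≈ 2304.0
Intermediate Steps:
(U + (-6 - 1*(-23)))**2 + 1/(-29920) = (-65 + (-6 - 1*(-23)))**2 + 1/(-29920) = (-65 + (-6 + 23))**2 - 1/29920 = (-65 + 17)**2 - 1/29920 = (-48)**2 - 1/29920 = 2304 - 1/29920 = 68935679/29920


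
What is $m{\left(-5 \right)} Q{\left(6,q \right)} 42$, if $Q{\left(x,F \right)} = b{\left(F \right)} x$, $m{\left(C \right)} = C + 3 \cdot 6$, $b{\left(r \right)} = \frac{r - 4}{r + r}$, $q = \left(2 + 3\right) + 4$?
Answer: $910$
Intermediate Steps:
$q = 9$ ($q = 5 + 4 = 9$)
$b{\left(r \right)} = \frac{-4 + r}{2 r}$
$m{\left(C \right)} = 18 + C$ ($m{\left(C \right)} = C + 18 = 18 + C$)
$Q{\left(x,F \right)} = \frac{x \left(-4 + F\right)}{2 F}$ ($Q{\left(x,F \right)} = \frac{-4 + F}{2 F} x = \frac{x \left(-4 + F\right)}{2 F}$)
$m{\left(-5 \right)} Q{\left(6,q \right)} 42 = \left(18 - 5\right) \frac{1}{2} \cdot 6 \cdot \frac{1}{9} \left(-4 + 9\right) 42 = 13 \cdot \frac{1}{2} \cdot 6 \cdot \frac{1}{9} \cdot 5 \cdot 42 = 13 \cdot \frac{5}{3} \cdot 42 = \frac{65}{3} \cdot 42 = 910$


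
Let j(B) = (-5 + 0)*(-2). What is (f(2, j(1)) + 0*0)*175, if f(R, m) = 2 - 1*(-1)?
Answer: 525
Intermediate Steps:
j(B) = 10 (j(B) = -5*(-2) = 10)
f(R, m) = 3 (f(R, m) = 2 + 1 = 3)
(f(2, j(1)) + 0*0)*175 = (3 + 0*0)*175 = (3 + 0)*175 = 3*175 = 525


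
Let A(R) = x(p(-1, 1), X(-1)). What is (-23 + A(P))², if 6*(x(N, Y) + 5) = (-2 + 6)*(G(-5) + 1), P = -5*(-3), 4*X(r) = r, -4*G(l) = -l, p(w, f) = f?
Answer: 28561/36 ≈ 793.36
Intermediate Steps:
G(l) = l/4 (G(l) = -(-1)*l/4 = l/4)
X(r) = r/4
P = 15
x(N, Y) = -31/6 (x(N, Y) = -5 + ((-2 + 6)*((¼)*(-5) + 1))/6 = -5 + (4*(-5/4 + 1))/6 = -5 + (4*(-¼))/6 = -5 + (⅙)*(-1) = -5 - ⅙ = -31/6)
A(R) = -31/6
(-23 + A(P))² = (-23 - 31/6)² = (-169/6)² = 28561/36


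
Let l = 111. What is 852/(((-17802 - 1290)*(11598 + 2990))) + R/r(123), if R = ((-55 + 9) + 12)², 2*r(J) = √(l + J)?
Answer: -71/23209508 + 1156*√26/39 ≈ 151.14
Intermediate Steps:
r(J) = √(111 + J)/2
R = 1156 (R = (-46 + 12)² = (-34)² = 1156)
852/(((-17802 - 1290)*(11598 + 2990))) + R/r(123) = 852/(((-17802 - 1290)*(11598 + 2990))) + 1156/((√(111 + 123)/2)) = 852/((-19092*14588)) + 1156/((√234/2)) = 852/(-278514096) + 1156/(((3*√26)/2)) = 852*(-1/278514096) + 1156/((3*√26/2)) = -71/23209508 + 1156*(√26/39) = -71/23209508 + 1156*√26/39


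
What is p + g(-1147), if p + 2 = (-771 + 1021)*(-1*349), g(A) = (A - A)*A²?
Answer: -87252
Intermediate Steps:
g(A) = 0 (g(A) = 0*A² = 0)
p = -87252 (p = -2 + (-771 + 1021)*(-1*349) = -2 + 250*(-349) = -2 - 87250 = -87252)
p + g(-1147) = -87252 + 0 = -87252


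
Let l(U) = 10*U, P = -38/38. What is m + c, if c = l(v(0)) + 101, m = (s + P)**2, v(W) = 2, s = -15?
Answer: 377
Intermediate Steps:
P = -1 (P = -38*1/38 = -1)
m = 256 (m = (-15 - 1)**2 = (-16)**2 = 256)
c = 121 (c = 10*2 + 101 = 20 + 101 = 121)
m + c = 256 + 121 = 377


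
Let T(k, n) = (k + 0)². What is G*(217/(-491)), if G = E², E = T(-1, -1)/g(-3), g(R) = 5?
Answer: -217/12275 ≈ -0.017678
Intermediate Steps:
T(k, n) = k²
E = ⅕ (E = (-1)²/5 = 1*(⅕) = ⅕ ≈ 0.20000)
G = 1/25 (G = (⅕)² = 1/25 ≈ 0.040000)
G*(217/(-491)) = (217/(-491))/25 = (217*(-1/491))/25 = (1/25)*(-217/491) = -217/12275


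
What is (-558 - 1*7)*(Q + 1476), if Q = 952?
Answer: -1371820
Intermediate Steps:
(-558 - 1*7)*(Q + 1476) = (-558 - 1*7)*(952 + 1476) = (-558 - 7)*2428 = -565*2428 = -1371820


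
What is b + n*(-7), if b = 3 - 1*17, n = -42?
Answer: 280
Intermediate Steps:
b = -14 (b = 3 - 17 = -14)
b + n*(-7) = -14 - 42*(-7) = -14 + 294 = 280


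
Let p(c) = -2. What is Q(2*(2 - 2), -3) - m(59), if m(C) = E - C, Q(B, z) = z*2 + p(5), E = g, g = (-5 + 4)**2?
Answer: 50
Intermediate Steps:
g = 1 (g = (-1)**2 = 1)
E = 1
Q(B, z) = -2 + 2*z (Q(B, z) = z*2 - 2 = 2*z - 2 = -2 + 2*z)
m(C) = 1 - C
Q(2*(2 - 2), -3) - m(59) = (-2 + 2*(-3)) - (1 - 1*59) = (-2 - 6) - (1 - 59) = -8 - 1*(-58) = -8 + 58 = 50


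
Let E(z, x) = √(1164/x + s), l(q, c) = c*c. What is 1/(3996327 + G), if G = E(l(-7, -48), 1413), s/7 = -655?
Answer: 1882270017/7522166492386706 - I*√1016958237/7522166492386706 ≈ 2.5023e-7 - 4.2394e-12*I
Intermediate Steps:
l(q, c) = c²
s = -4585 (s = 7*(-655) = -4585)
E(z, x) = √(-4585 + 1164/x) (E(z, x) = √(1164/x - 4585) = √(-4585 + 1164/x))
G = I*√1016958237/471 (G = √(-4585 + 1164/1413) = √(-4585 + 1164*(1/1413)) = √(-4585 + 388/471) = √(-2159147/471) = I*√1016958237/471 ≈ 67.707*I)
1/(3996327 + G) = 1/(3996327 + I*√1016958237/471)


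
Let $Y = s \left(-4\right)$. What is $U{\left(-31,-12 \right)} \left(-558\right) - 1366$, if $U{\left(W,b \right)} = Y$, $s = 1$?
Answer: $866$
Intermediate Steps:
$Y = -4$ ($Y = 1 \left(-4\right) = -4$)
$U{\left(W,b \right)} = -4$
$U{\left(-31,-12 \right)} \left(-558\right) - 1366 = \left(-4\right) \left(-558\right) - 1366 = 2232 - 1366 = 866$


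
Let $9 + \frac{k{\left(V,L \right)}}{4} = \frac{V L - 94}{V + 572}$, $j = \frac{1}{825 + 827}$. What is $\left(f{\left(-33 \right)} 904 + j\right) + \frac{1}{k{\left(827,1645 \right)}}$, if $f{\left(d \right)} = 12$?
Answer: $\frac{24152531091597}{2226449960} \approx 10848.0$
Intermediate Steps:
$j = \frac{1}{1652} \approx 0.00060533$
$k{\left(V,L \right)} = -36 + \frac{4 \left(-94 + L V\right)}{572 + V}$ ($k{\left(V,L \right)} = -36 + 4 \frac{V L - 94}{V + 572} = -36 + 4 \frac{L V - 94}{572 + V} = -36 + 4 \frac{-94 + L V}{572 + V} = -36 + \frac{4 \left(-94 + L V\right)}{572 + V}$)
$\left(f{\left(-33 \right)} 904 + j\right) + \frac{1}{k{\left(827,1645 \right)}} = \left(12 \cdot 904 + \frac{1}{1652}\right) + \frac{1}{4 \frac{1}{572 + 827} \left(-5242 - 7443 + 1645 \cdot 827\right)} = \left(10848 + \frac{1}{1652}\right) + \frac{1}{4 \cdot \frac{1}{1399} \left(-5242 - 7443 + 1360415\right)} = \frac{17920897}{1652} + \frac{1}{4 \cdot \frac{1}{1399} \cdot 1347730} = \frac{17920897}{1652} + \frac{1}{\frac{5390920}{1399}} = \frac{17920897}{1652} + \frac{1399}{5390920} = \frac{24152531091597}{2226449960}$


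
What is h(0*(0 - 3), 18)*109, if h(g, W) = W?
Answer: 1962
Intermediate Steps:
h(0*(0 - 3), 18)*109 = 18*109 = 1962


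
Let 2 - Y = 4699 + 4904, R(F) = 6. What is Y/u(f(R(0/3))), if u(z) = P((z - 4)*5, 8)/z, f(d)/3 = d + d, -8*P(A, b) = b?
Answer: 345636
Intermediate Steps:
P(A, b) = -b/8
f(d) = 6*d (f(d) = 3*(d + d) = 3*(2*d) = 6*d)
u(z) = -1/z (u(z) = (-⅛*8)/z = -1/z)
Y = -9601 (Y = 2 - (4699 + 4904) = 2 - 1*9603 = 2 - 9603 = -9601)
Y/u(f(R(0/3))) = -9601/((-1/(6*6))) = -9601/((-1/36)) = -9601/((-1*1/36)) = -9601/(-1/36) = -9601*(-36) = 345636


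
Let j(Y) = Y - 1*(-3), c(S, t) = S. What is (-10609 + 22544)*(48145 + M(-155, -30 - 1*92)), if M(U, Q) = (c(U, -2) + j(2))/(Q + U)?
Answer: 159168919525/277 ≈ 5.7462e+8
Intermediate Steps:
j(Y) = 3 + Y (j(Y) = Y + 3 = 3 + Y)
M(U, Q) = (5 + U)/(Q + U) (M(U, Q) = (U + (3 + 2))/(Q + U) = (U + 5)/(Q + U) = (5 + U)/(Q + U))
(-10609 + 22544)*(48145 + M(-155, -30 - 1*92)) = (-10609 + 22544)*(48145 + (5 - 155)/((-30 - 1*92) - 155)) = 11935*(48145 - 150/((-30 - 92) - 155)) = 11935*(48145 - 150/(-122 - 155)) = 11935*(48145 - 150/(-277)) = 11935*(48145 - 1/277*(-150)) = 11935*(48145 + 150/277) = 11935*(13336315/277) = 159168919525/277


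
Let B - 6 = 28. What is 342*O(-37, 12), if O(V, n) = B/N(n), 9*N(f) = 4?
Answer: 26163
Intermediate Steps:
B = 34 (B = 6 + 28 = 34)
N(f) = 4/9 (N(f) = (⅑)*4 = 4/9)
O(V, n) = 153/2 (O(V, n) = 34/(4/9) = 34*(9/4) = 153/2)
342*O(-37, 12) = 342*(153/2) = 26163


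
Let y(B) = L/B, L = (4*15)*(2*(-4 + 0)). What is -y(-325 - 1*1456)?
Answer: -480/1781 ≈ -0.26951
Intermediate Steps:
L = -480 (L = 60*(2*(-4)) = 60*(-8) = -480)
y(B) = -480/B
-y(-325 - 1*1456) = -(-480)/(-325 - 1*1456) = -(-480)/(-325 - 1456) = -(-480)/(-1781) = -(-480)*(-1)/1781 = -1*480/1781 = -480/1781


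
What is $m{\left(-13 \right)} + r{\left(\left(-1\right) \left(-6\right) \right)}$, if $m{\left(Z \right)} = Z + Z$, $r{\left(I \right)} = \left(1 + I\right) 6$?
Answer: $16$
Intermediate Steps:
$r{\left(I \right)} = 6 + 6 I$
$m{\left(Z \right)} = 2 Z$
$m{\left(-13 \right)} + r{\left(\left(-1\right) \left(-6\right) \right)} = 2 \left(-13\right) + \left(6 + 6 \left(\left(-1\right) \left(-6\right)\right)\right) = -26 + \left(6 + 6 \cdot 6\right) = -26 + \left(6 + 36\right) = -26 + 42 = 16$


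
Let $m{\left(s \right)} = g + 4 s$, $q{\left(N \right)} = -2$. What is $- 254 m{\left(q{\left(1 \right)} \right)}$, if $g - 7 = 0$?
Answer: $254$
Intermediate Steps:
$g = 7$ ($g = 7 + 0 = 7$)
$m{\left(s \right)} = 7 + 4 s$
$- 254 m{\left(q{\left(1 \right)} \right)} = - 254 \left(7 + 4 \left(-2\right)\right) = - 254 \left(7 - 8\right) = \left(-254\right) \left(-1\right) = 254$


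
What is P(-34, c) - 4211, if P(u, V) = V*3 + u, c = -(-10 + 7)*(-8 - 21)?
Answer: -4506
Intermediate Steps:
c = -87 (c = -(-3)*(-29) = -1*87 = -87)
P(u, V) = u + 3*V (P(u, V) = 3*V + u = u + 3*V)
P(-34, c) - 4211 = (-34 + 3*(-87)) - 4211 = (-34 - 261) - 4211 = -295 - 4211 = -4506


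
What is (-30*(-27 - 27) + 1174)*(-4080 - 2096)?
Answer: -17255744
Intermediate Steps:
(-30*(-27 - 27) + 1174)*(-4080 - 2096) = (-30*(-54) + 1174)*(-6176) = (1620 + 1174)*(-6176) = 2794*(-6176) = -17255744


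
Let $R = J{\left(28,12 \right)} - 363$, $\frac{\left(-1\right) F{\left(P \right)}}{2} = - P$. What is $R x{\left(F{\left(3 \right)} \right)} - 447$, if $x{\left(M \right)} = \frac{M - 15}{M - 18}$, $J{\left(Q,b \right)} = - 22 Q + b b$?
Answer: $- \frac{4293}{4} \approx -1073.3$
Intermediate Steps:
$J{\left(Q,b \right)} = b^{2} - 22 Q$ ($J{\left(Q,b \right)} = - 22 Q + b^{2} = b^{2} - 22 Q$)
$F{\left(P \right)} = 2 P$ ($F{\left(P \right)} = - 2 \left(- P\right) = 2 P$)
$x{\left(M \right)} = \frac{-15 + M}{-18 + M}$
$R = -835$ ($R = \left(12^{2} - 616\right) - 363 = \left(144 - 616\right) - 363 = -472 - 363 = -835$)
$R x{\left(F{\left(3 \right)} \right)} - 447 = - 835 \frac{-15 + 2 \cdot 3}{-18 + 2 \cdot 3} - 447 = - 835 \frac{-15 + 6}{-18 + 6} - 447 = - 835 \frac{1}{-12} \left(-9\right) - 447 = - 835 \left(\left(- \frac{1}{12}\right) \left(-9\right)\right) - 447 = \left(-835\right) \frac{3}{4} - 447 = - \frac{2505}{4} - 447 = - \frac{4293}{4}$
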